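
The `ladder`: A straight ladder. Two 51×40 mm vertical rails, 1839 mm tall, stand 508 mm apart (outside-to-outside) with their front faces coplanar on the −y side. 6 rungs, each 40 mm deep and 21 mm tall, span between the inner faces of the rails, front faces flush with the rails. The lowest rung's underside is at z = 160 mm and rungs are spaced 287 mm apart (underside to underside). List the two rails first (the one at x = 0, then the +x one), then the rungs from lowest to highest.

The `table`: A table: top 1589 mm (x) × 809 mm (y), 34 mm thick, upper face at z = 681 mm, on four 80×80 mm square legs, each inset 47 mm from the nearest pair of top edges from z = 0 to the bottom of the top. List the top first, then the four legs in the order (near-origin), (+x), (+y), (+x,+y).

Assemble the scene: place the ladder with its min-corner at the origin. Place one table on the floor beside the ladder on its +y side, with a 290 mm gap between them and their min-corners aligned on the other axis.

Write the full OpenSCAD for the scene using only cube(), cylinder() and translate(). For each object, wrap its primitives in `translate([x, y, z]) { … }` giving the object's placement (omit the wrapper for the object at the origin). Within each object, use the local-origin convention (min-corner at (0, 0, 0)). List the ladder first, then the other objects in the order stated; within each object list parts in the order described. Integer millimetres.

cube([51, 40, 1839]);
translate([457, 0, 0]) cube([51, 40, 1839]);
translate([51, 0, 160]) cube([406, 40, 21]);
translate([51, 0, 447]) cube([406, 40, 21]);
translate([51, 0, 734]) cube([406, 40, 21]);
translate([51, 0, 1021]) cube([406, 40, 21]);
translate([51, 0, 1308]) cube([406, 40, 21]);
translate([51, 0, 1595]) cube([406, 40, 21]);
translate([0, 330, 0]) {
  translate([0, 0, 647]) cube([1589, 809, 34]);
  translate([47, 47, 0]) cube([80, 80, 647]);
  translate([1462, 47, 0]) cube([80, 80, 647]);
  translate([47, 682, 0]) cube([80, 80, 647]);
  translate([1462, 682, 0]) cube([80, 80, 647]);
}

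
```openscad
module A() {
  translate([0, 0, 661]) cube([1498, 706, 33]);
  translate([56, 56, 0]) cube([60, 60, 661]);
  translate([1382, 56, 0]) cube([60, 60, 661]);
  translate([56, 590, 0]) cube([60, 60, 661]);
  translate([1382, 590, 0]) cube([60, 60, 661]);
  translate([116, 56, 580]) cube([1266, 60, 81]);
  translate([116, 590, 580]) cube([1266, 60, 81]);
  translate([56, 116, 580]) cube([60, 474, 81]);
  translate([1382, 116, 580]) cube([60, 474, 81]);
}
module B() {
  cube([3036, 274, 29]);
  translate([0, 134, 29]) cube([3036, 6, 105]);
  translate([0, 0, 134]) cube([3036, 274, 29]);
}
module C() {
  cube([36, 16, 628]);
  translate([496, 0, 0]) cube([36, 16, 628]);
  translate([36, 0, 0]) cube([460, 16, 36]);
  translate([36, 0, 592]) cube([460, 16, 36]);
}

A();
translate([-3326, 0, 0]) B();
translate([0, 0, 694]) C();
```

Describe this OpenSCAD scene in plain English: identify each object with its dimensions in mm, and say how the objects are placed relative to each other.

A is a table: top 1498 mm (x) × 706 mm (y), 33 mm thick, upper face at z = 694 mm, on four 60×60 mm square legs, each inset 56 mm from the nearest pair of top edges, running from z = 0 to the bottom of the top. Four apron rails, 60 mm thick and 81 mm tall, run between adjacent legs with their top edges flush with the underside of the top and their outer faces flush with the legs' outer faces.

B is an I-beam lying along x, 3036 mm long. Overall section height 163 mm. Two flanges 274 mm wide (y) and 29 mm thick, one on the floor and one at the top; a web 6 mm thick runs between them, centred on the flange width.

C is a rectangular picture frame lying in the x–z plane (depth along y). The opening is 460 mm wide (x) by 556 mm tall (z), surrounded by a border 36 mm wide on all four sides. The frame is 16 mm deep and is made of two full-height vertical stiles with two horizontal rails fitted between them.

The I-beam is on the floor beside the table on its −x side. The picture frame is on top of the table.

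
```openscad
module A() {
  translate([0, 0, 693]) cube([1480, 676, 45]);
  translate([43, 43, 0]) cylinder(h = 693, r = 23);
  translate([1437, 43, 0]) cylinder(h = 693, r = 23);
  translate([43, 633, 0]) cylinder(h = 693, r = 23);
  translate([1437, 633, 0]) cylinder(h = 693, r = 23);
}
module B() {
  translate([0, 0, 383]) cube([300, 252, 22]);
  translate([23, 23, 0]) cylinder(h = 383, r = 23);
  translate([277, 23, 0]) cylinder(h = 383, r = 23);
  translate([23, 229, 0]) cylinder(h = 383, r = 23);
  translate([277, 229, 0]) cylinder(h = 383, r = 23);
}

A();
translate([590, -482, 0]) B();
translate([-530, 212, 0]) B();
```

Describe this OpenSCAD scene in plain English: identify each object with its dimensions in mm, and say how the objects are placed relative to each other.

A is a table with a 1480×676 mm rectangular top, 45 mm thick, top surface at z = 738 mm, supported by four round legs of 46 mm diameter, each leg's bounding box inset 20 mm from the nearest pair of top edges, running from the floor.

B is a four-legged stool. The seat is 300×252 mm, 22 mm thick, top at z = 405 mm. It stands on four round legs, each 46 mm in diameter, from z = 0 to the seat underside, each leg's axis is inset half a diameter from the nearest pair of seat edges (so the leg's bounding box is flush with the corner).

Two stools sit around the table at the −y, −x sides.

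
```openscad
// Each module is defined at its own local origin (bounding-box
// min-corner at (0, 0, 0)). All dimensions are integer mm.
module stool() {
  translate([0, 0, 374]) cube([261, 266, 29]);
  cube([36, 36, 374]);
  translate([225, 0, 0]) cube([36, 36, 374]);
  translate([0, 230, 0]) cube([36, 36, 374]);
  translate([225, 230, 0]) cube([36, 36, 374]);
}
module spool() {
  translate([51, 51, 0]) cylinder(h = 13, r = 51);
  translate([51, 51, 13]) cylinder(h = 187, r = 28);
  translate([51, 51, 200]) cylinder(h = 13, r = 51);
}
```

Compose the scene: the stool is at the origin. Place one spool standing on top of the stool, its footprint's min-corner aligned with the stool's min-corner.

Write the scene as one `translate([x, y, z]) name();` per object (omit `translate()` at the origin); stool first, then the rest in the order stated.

stool();
translate([0, 0, 403]) spool();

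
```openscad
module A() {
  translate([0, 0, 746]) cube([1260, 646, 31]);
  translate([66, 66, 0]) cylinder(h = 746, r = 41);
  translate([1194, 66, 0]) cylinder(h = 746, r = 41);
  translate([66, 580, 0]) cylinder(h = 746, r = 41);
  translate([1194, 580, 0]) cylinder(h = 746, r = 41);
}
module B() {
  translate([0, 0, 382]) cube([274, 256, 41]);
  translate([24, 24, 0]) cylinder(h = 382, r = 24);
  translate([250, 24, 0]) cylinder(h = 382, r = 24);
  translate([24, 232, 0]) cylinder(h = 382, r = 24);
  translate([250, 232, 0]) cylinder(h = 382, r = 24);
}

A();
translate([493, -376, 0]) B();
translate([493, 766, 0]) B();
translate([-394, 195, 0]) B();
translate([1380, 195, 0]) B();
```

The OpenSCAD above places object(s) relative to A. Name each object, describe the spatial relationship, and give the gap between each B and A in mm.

A is a table. B is a stool. Four stools sit around the table at the −y, +y, −x, +x sides. The gap between each stool and the table is 120 mm.

Each stool's nearest face is 120 mm from the table's bounding box.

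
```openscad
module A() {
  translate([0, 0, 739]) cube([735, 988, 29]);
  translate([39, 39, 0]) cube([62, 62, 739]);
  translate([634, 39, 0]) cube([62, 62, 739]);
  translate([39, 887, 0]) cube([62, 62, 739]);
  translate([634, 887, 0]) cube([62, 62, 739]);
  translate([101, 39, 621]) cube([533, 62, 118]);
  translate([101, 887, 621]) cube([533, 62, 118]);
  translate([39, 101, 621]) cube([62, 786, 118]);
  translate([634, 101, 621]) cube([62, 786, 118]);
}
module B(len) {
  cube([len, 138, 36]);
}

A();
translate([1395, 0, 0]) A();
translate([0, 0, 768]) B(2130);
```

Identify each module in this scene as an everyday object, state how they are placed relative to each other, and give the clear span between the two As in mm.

A is a table. B is a beam. A beam spans the tops of two tables. The clear span between the two tables is 660 mm.

Second table starts at x = 1395; first ends at x = 735; clear span = 1395 − 735 = 660 mm.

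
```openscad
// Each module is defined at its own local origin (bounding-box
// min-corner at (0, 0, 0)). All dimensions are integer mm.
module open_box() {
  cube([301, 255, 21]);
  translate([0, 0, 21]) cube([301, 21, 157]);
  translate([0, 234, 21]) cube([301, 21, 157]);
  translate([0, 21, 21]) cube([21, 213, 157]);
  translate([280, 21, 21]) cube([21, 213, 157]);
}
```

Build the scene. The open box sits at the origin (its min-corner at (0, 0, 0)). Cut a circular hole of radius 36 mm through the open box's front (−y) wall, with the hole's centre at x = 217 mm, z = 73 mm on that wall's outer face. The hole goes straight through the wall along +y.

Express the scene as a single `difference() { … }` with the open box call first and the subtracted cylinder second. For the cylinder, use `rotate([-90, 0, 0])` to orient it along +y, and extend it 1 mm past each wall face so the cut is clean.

difference() {
  open_box();
  translate([217, -1, 73]) rotate([-90, 0, 0]) cylinder(h = 23, r = 36);
}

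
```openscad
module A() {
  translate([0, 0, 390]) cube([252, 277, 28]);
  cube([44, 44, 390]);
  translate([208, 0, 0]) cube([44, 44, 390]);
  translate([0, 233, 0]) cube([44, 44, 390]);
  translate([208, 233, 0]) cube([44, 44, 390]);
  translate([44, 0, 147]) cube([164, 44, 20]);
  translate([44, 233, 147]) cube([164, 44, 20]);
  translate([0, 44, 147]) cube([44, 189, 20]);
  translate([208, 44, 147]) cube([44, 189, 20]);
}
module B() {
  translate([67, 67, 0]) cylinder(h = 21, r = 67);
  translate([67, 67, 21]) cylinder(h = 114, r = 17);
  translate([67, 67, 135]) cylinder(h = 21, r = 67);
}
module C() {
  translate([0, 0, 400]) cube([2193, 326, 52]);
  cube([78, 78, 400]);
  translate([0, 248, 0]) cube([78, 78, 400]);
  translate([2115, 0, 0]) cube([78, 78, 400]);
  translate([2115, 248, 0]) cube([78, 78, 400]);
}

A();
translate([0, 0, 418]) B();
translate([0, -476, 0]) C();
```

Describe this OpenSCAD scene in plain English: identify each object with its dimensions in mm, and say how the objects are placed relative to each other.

A is a four-legged stool. The seat is 252×277 mm, 28 mm thick, top at z = 418 mm. It stands on four square legs, each 44×44 mm in cross-section, from z = 0 to the seat underside, each flush with a corner of the seat. Four stretchers, 44 mm wide and 20 mm tall, connect adjacent legs with their undersides at z = 147 mm, each running between the inner faces of the legs it joins and aligned with the legs' outer faces on the other axis.

B is a spool: two coaxial disc flanges of radius 67 mm and thickness 21 mm, joined by a core cylinder of radius 17 mm and height 114 mm. The lower flange rests on z = 0 and the three cylinders share a vertical axis.

C is a bench: a 2193×326 mm seat slab, 52 mm thick, top at z = 452 mm, on four 78×78 mm square legs flush with the seat corners and standing on z = 0.

The spool is on top of the stool. The bench is on the floor beside the stool on its −y side.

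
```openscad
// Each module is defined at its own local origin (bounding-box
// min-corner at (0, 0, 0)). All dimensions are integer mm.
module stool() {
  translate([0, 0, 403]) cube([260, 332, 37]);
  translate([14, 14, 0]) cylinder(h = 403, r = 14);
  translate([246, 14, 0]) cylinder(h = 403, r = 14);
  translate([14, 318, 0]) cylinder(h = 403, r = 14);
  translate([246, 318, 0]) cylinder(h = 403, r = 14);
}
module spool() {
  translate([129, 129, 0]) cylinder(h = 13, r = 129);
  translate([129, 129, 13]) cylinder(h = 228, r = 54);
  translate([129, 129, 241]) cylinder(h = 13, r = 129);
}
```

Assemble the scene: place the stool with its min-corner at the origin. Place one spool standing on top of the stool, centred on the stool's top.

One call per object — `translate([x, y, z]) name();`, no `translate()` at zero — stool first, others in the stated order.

stool();
translate([1, 37, 440]) spool();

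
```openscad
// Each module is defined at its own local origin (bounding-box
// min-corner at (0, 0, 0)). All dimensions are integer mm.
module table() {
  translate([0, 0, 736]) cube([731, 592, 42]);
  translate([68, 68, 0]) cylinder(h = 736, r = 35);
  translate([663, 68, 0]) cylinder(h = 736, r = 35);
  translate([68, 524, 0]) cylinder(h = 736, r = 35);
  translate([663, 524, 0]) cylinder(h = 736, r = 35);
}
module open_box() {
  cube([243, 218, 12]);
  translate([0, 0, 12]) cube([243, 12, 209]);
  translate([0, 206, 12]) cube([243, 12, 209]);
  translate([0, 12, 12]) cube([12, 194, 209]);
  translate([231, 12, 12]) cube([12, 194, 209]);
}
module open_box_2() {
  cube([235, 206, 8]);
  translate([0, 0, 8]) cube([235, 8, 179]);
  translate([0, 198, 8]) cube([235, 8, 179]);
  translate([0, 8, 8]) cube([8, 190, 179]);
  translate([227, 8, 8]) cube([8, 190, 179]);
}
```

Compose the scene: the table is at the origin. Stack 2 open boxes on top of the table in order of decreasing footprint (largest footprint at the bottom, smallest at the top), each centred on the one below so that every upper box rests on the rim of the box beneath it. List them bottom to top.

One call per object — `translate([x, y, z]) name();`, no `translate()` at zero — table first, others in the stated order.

table();
translate([244, 187, 778]) open_box();
translate([248, 193, 999]) open_box_2();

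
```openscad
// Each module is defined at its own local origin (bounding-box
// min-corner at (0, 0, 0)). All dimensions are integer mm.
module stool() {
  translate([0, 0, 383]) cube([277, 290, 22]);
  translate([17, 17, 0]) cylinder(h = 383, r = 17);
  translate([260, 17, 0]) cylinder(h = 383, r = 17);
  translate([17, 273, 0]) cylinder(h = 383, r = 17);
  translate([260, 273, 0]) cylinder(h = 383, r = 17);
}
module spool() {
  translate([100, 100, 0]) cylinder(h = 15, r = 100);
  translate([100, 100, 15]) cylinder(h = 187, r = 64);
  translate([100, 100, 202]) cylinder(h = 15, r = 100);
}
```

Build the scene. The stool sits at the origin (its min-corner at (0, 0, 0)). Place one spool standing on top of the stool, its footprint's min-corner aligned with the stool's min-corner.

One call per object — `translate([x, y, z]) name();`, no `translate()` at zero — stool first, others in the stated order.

stool();
translate([0, 0, 405]) spool();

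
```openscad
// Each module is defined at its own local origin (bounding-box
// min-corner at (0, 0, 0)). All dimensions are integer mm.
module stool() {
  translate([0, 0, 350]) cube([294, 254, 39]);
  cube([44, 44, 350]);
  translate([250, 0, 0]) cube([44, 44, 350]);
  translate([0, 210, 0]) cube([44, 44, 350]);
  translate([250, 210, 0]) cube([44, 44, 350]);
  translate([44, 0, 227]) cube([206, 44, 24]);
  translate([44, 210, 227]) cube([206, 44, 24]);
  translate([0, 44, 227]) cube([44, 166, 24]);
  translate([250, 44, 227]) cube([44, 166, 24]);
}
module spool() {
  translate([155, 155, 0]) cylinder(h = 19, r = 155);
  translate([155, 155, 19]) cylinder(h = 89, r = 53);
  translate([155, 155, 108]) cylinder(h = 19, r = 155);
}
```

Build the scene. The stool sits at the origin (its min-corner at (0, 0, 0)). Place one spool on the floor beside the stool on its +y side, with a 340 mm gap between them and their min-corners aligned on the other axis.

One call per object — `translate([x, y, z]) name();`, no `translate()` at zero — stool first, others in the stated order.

stool();
translate([0, 594, 0]) spool();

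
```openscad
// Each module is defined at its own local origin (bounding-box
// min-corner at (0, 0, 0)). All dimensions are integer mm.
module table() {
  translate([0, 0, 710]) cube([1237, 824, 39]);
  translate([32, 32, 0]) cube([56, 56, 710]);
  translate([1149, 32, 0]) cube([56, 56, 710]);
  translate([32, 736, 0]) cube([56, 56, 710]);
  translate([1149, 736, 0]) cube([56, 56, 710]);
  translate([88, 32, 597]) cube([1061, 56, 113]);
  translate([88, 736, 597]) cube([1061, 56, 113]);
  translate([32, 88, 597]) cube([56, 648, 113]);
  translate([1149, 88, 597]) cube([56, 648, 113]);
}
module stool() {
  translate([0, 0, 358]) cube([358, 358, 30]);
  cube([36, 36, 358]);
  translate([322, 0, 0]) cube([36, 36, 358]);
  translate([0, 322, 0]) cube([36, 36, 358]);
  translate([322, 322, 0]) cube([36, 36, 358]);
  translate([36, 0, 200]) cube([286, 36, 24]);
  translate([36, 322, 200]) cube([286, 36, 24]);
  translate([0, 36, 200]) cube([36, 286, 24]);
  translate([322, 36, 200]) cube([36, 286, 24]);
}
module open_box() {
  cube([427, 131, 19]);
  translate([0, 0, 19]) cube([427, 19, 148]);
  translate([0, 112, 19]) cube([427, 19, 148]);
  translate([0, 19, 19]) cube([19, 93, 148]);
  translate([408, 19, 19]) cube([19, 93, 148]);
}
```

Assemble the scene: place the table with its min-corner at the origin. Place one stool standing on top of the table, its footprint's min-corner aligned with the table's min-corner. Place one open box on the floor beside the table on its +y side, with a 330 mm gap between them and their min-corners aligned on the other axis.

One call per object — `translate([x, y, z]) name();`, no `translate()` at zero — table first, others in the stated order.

table();
translate([0, 0, 749]) stool();
translate([0, 1154, 0]) open_box();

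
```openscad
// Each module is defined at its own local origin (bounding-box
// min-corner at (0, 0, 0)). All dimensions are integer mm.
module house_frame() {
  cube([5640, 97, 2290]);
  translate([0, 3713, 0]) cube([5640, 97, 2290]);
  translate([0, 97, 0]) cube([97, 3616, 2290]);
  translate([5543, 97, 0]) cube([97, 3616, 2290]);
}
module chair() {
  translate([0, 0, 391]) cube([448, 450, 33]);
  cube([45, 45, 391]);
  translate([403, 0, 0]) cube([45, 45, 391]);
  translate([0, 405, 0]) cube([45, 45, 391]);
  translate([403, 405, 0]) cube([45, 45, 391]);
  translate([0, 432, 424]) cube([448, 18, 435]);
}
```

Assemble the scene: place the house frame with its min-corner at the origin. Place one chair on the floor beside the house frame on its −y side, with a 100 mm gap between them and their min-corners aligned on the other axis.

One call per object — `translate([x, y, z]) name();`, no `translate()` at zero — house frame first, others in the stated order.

house_frame();
translate([0, -550, 0]) chair();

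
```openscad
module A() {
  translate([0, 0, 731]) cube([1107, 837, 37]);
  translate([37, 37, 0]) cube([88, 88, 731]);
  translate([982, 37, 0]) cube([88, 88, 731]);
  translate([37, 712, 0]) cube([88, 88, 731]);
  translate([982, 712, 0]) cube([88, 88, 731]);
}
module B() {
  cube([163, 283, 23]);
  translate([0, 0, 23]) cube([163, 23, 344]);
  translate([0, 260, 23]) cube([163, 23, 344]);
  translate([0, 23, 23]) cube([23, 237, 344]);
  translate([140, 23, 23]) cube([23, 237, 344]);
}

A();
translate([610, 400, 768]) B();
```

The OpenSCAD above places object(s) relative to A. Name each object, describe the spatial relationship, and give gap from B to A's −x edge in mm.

The open box's min-x is at 610; the table's min-x is 0; gap = 610 mm.

A is a table. B is an open box. The open box is on top of the table. The gap from the open box to the table's −x edge is 610 mm.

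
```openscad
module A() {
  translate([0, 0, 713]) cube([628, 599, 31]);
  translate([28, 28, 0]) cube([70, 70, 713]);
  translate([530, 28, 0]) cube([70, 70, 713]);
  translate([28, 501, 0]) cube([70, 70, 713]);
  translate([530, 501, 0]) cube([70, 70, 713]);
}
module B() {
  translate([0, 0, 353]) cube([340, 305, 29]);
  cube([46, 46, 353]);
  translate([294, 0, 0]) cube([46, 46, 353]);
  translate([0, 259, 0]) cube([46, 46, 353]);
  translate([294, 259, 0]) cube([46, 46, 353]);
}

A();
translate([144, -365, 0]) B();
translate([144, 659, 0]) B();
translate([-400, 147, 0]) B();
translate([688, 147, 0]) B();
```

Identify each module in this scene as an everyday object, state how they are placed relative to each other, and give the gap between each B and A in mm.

A is a table. B is a stool. Four stools sit around the table at the −y, +y, −x, +x sides. The gap between each stool and the table is 60 mm.

Each stool's nearest face is 60 mm from the table's bounding box.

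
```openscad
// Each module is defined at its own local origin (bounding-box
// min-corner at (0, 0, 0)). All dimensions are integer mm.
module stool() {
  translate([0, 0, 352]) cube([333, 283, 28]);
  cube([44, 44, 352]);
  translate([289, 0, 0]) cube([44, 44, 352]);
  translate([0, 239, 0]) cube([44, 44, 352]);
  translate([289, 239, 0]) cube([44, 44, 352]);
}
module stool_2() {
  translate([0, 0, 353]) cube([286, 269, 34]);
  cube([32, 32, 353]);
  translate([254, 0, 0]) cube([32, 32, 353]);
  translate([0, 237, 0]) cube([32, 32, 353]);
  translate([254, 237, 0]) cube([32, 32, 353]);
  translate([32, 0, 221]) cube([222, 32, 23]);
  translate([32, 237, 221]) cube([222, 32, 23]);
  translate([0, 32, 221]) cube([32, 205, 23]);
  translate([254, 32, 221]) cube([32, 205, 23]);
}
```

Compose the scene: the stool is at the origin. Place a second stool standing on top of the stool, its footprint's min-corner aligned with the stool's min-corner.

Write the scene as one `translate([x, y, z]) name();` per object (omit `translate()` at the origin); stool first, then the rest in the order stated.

stool();
translate([0, 0, 380]) stool_2();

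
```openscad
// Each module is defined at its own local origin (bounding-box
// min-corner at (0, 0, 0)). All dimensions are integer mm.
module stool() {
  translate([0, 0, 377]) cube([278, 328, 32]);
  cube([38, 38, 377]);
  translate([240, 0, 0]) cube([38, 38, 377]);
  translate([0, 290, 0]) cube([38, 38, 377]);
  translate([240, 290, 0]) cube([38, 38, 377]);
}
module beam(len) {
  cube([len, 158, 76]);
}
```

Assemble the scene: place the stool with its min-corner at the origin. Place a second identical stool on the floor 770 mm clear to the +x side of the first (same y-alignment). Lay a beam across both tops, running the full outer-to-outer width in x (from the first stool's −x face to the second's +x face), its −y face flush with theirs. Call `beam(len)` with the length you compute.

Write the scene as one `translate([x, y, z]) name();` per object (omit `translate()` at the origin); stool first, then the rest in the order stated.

stool();
translate([1048, 0, 0]) stool();
translate([0, 0, 409]) beam(1326);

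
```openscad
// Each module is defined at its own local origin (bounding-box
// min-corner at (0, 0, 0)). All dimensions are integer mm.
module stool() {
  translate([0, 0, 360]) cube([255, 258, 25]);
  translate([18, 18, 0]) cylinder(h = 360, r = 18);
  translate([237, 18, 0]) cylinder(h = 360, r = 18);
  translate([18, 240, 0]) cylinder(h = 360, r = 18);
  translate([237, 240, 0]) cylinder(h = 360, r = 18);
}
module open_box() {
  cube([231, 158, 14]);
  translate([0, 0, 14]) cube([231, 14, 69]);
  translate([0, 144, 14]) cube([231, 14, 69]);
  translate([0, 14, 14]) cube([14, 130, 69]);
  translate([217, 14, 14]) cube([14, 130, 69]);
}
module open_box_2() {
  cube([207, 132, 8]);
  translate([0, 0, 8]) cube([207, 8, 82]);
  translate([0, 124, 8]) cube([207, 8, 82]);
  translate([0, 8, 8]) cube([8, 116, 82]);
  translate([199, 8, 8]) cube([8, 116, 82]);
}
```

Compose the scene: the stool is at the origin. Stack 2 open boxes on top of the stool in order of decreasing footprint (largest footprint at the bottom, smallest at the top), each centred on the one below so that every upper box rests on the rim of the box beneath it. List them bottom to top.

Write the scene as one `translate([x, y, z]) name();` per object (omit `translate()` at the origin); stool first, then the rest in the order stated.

stool();
translate([12, 50, 385]) open_box();
translate([24, 63, 468]) open_box_2();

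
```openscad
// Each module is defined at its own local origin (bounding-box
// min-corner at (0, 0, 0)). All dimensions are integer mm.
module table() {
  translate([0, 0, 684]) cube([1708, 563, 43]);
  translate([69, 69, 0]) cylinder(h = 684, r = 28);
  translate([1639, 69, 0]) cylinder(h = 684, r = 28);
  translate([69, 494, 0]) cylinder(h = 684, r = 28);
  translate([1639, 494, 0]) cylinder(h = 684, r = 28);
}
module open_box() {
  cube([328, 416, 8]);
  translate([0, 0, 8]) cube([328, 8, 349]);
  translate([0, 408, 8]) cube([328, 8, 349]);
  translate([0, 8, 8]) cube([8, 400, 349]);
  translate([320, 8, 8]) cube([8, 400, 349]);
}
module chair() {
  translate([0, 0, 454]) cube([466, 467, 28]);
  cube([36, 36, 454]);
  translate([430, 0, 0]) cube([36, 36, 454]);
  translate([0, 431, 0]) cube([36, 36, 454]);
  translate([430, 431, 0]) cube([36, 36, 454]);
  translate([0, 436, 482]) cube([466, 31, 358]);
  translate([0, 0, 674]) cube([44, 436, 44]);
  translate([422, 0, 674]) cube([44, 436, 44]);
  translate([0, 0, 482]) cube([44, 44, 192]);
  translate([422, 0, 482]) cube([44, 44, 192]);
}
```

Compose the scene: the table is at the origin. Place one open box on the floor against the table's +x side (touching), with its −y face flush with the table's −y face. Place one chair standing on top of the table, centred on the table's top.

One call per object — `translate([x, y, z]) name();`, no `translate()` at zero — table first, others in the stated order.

table();
translate([1708, 0, 0]) open_box();
translate([621, 48, 727]) chair();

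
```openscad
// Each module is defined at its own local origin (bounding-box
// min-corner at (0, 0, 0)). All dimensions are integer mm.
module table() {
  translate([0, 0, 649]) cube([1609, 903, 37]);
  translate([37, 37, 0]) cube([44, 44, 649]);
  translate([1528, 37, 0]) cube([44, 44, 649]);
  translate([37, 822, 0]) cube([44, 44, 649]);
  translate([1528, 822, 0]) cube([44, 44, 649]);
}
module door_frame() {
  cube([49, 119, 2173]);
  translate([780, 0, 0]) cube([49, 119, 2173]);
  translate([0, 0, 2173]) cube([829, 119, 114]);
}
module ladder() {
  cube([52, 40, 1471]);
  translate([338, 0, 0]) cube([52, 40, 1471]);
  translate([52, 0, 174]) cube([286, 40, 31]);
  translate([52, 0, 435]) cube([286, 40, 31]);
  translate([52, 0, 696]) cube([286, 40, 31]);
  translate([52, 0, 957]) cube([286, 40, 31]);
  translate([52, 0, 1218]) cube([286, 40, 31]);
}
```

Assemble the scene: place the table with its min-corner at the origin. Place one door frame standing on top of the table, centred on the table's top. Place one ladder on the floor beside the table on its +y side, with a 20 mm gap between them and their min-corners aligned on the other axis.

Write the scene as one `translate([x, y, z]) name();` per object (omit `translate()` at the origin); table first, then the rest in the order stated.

table();
translate([390, 392, 686]) door_frame();
translate([0, 923, 0]) ladder();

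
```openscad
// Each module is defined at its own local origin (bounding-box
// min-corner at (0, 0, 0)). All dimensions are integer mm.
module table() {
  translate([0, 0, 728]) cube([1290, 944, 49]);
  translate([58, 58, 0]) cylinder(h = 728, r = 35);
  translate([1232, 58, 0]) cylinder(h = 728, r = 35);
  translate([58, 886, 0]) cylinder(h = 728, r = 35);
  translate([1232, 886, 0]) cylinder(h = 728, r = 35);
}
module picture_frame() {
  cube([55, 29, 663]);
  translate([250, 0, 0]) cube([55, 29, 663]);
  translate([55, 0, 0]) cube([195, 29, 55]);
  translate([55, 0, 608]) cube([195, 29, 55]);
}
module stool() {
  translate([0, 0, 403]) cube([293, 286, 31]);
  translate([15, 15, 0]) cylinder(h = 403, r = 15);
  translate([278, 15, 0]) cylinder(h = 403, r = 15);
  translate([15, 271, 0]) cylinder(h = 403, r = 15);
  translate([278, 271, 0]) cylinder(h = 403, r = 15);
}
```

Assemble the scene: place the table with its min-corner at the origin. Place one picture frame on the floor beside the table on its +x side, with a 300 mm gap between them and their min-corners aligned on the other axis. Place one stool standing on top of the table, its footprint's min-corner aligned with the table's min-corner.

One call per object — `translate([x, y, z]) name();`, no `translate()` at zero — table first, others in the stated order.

table();
translate([1590, 0, 0]) picture_frame();
translate([0, 0, 777]) stool();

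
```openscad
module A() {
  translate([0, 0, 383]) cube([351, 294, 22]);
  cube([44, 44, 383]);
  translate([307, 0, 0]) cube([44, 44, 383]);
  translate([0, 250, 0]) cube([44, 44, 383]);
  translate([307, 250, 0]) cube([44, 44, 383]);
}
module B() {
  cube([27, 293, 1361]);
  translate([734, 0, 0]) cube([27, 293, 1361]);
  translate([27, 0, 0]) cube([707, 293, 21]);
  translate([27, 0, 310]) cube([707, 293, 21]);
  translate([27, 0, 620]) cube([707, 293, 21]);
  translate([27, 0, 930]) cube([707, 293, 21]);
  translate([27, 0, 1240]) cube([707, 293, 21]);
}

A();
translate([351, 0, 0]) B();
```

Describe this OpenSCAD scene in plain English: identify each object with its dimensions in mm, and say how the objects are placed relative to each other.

A is a simple wooden stool: a rectangular seat 351 mm (x) by 294 mm (y), 22 mm thick, top face at z = 405 mm, on four square legs, each 44×44 mm in cross-section. The legs rest on z = 0, each flush with a corner of the seat.

B is an open bookshelf. Two side panels, each 27 mm thick, 293 mm deep and 1361 mm tall, stand 761 mm apart (outside-to-outside). Between them sit 5 shelves, each 21 mm thick and 293 mm deep, spanning the full gap between the sides. The bottom shelf rests on the floor (its underside at z = 0) and the clear gap between one shelf's top and the next shelf's underside is 289 mm.

The bookshelf is against the stool's +x side, with their −y faces flush.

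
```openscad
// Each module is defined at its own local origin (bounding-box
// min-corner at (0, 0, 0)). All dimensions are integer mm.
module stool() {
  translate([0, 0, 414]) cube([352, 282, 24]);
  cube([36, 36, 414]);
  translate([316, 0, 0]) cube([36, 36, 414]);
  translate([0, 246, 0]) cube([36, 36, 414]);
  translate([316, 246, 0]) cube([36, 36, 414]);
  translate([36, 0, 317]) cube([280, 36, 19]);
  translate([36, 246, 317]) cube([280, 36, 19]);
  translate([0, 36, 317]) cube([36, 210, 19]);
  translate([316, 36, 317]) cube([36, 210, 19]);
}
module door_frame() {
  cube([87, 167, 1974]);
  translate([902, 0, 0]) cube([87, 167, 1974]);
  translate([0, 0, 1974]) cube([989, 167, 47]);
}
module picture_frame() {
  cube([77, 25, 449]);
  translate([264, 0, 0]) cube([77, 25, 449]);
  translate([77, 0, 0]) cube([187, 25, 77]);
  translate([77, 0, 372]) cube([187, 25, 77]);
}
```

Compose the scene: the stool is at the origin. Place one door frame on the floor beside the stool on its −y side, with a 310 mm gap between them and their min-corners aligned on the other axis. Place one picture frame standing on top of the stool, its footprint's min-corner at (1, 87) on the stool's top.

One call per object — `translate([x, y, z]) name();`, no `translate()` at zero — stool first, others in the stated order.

stool();
translate([0, -477, 0]) door_frame();
translate([1, 87, 438]) picture_frame();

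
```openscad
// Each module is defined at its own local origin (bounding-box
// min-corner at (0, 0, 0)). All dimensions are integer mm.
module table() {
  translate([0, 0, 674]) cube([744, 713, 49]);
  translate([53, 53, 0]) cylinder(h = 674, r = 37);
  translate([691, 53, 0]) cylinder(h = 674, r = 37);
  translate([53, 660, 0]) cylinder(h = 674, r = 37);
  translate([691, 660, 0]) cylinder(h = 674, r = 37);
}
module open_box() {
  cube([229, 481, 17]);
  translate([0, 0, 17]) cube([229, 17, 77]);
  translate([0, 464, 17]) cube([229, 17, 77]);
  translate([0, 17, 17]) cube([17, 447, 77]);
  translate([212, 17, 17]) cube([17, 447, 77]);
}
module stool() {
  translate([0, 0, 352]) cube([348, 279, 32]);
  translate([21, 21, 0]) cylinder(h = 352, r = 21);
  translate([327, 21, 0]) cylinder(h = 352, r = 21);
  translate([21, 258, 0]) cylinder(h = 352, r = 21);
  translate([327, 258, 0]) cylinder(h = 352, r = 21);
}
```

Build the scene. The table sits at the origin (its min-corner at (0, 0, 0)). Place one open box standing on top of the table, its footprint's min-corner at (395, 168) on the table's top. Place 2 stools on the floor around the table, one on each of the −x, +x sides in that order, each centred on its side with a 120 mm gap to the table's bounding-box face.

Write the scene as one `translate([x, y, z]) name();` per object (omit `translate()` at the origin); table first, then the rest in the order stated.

table();
translate([395, 168, 723]) open_box();
translate([-468, 217, 0]) stool();
translate([864, 217, 0]) stool();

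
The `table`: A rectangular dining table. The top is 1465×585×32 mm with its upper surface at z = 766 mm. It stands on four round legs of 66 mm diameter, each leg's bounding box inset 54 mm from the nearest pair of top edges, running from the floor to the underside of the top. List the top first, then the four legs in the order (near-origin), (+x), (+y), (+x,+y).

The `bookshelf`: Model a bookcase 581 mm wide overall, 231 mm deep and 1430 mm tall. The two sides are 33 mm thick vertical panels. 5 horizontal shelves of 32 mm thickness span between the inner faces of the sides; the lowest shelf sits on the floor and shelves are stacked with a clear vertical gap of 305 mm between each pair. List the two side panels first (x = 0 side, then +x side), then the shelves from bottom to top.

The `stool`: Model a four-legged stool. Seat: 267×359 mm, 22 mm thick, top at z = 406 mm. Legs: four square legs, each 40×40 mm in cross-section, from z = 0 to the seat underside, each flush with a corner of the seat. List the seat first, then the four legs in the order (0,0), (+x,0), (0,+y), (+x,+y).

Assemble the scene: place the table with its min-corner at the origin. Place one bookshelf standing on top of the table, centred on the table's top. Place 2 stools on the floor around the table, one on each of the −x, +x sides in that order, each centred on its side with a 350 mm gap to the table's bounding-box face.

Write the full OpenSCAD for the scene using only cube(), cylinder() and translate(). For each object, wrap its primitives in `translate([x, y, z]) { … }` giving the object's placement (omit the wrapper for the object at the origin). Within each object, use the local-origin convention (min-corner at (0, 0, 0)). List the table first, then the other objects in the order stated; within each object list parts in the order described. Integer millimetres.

translate([0, 0, 734]) cube([1465, 585, 32]);
translate([87, 87, 0]) cylinder(h = 734, r = 33);
translate([1378, 87, 0]) cylinder(h = 734, r = 33);
translate([87, 498, 0]) cylinder(h = 734, r = 33);
translate([1378, 498, 0]) cylinder(h = 734, r = 33);
translate([442, 177, 766]) {
  cube([33, 231, 1430]);
  translate([548, 0, 0]) cube([33, 231, 1430]);
  translate([33, 0, 0]) cube([515, 231, 32]);
  translate([33, 0, 337]) cube([515, 231, 32]);
  translate([33, 0, 674]) cube([515, 231, 32]);
  translate([33, 0, 1011]) cube([515, 231, 32]);
  translate([33, 0, 1348]) cube([515, 231, 32]);
}
translate([-617, 113, 0]) {
  translate([0, 0, 384]) cube([267, 359, 22]);
  cube([40, 40, 384]);
  translate([227, 0, 0]) cube([40, 40, 384]);
  translate([0, 319, 0]) cube([40, 40, 384]);
  translate([227, 319, 0]) cube([40, 40, 384]);
}
translate([1815, 113, 0]) {
  translate([0, 0, 384]) cube([267, 359, 22]);
  cube([40, 40, 384]);
  translate([227, 0, 0]) cube([40, 40, 384]);
  translate([0, 319, 0]) cube([40, 40, 384]);
  translate([227, 319, 0]) cube([40, 40, 384]);
}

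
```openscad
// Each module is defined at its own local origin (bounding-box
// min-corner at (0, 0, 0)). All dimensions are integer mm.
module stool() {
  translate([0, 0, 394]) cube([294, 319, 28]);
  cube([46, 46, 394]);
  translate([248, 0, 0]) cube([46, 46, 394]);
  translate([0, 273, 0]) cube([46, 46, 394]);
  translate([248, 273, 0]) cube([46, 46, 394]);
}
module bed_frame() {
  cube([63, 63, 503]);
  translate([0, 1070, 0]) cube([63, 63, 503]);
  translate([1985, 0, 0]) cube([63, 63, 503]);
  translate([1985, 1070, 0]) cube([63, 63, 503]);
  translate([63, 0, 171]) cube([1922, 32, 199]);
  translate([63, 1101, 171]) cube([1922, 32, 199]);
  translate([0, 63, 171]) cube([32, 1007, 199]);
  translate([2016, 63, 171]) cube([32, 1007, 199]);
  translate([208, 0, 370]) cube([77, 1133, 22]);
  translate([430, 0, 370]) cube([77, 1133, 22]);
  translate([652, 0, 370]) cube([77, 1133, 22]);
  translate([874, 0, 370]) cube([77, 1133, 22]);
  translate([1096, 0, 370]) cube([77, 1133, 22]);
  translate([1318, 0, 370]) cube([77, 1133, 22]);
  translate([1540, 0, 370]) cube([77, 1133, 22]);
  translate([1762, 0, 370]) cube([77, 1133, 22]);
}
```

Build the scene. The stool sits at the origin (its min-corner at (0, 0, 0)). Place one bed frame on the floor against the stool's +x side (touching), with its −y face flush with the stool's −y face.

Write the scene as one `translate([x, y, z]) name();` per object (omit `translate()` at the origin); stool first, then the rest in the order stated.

stool();
translate([294, 0, 0]) bed_frame();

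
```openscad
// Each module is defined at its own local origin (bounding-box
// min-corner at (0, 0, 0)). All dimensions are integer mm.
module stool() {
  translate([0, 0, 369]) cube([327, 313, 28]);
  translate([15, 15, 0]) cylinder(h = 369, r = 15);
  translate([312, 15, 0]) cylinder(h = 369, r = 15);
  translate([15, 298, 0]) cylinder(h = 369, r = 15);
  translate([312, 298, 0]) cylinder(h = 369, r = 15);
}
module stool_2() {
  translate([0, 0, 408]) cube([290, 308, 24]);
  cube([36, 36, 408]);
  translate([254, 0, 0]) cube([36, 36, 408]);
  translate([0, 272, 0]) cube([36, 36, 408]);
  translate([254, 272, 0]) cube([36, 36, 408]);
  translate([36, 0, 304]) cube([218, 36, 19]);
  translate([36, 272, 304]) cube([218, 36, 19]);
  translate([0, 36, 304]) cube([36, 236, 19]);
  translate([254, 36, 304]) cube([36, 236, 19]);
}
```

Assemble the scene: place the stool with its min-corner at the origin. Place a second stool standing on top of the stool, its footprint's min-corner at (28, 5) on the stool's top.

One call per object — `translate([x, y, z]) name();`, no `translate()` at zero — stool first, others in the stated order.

stool();
translate([28, 5, 397]) stool_2();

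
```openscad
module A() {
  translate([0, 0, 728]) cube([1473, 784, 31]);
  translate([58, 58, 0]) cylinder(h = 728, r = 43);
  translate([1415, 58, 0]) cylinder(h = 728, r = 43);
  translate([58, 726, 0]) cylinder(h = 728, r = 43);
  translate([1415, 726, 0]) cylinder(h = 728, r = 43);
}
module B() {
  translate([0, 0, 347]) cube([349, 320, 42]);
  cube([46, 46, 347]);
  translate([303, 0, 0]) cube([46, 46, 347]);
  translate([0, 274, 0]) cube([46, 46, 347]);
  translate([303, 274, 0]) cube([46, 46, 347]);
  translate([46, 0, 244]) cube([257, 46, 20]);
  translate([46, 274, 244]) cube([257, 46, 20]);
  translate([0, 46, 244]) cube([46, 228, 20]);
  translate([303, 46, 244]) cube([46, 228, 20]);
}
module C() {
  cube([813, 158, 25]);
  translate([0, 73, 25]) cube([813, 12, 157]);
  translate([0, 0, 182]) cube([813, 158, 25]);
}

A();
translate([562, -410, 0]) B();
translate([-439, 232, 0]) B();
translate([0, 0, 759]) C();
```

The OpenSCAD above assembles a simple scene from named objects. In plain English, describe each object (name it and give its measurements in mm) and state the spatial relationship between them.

A is a table: top 1473 mm (x) × 784 mm (y), 31 mm thick, upper face at z = 759 mm, on four round legs of 86 mm diameter, each leg's bounding box inset 15 mm from the nearest pair of top edges, running from z = 0 to the bottom of the top.

B is a four-legged stool. The seat is 349×320 mm, 42 mm thick, top at z = 389 mm. It stands on four square legs, each 46×46 mm in cross-section, from z = 0 to the seat underside, each flush with a corner of the seat. Four stretchers, 46 mm wide and 20 mm tall, connect adjacent legs with their undersides at z = 244 mm, each running between the inner faces of the legs it joins and aligned with the legs' outer faces on the other axis.

C is an I-beam lying along x, 813 mm long. Overall section height 207 mm. Two flanges 158 mm wide (y) and 25 mm thick, one on the floor and one at the top; a web 12 mm thick runs between them, centred on the flange width.

Two stools sit around the table at the −y, −x sides. The I-beam is on top of the table.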